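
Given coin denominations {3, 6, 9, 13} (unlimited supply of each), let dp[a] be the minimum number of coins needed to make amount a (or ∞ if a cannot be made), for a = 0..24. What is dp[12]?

 a  0  1  2  3  4  5  6  7  8  9 10 11 12 13 14 15 16 17 18 19 20 21 22 23 24
dp  0  -  -  1  -  -  1  -  -  1  -  -  2  1  -  2  2  -  2  2  -  3  2  -  3
(- denotes ∞ / unreachable)

2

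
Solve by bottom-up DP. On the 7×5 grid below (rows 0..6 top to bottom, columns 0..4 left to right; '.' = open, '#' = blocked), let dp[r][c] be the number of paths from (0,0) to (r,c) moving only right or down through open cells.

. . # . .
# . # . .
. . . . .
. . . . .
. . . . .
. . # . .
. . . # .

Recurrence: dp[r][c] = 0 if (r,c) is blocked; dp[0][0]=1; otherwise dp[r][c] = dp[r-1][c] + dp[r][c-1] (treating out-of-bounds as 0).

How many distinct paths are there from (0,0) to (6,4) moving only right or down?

r\c   0   1   2   3   4
  0   1   1   0   0   0
  1   0   1   0   0   0
  2   0   1   1   1   1
  3   0   1   2   3   4
  4   0   1   3   6  10
  5   0   1   0   6  16
  6   0   1   1   0  16

16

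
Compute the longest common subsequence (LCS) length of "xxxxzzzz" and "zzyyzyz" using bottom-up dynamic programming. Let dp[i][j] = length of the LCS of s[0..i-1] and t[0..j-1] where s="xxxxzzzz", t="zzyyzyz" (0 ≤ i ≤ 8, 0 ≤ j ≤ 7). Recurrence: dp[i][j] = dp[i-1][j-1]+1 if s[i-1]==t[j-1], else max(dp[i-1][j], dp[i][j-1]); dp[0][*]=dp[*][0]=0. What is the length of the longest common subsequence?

4

   ''  z  z  y  y  z  y  z
''  0  0  0  0  0  0  0  0
 x  0  0  0  0  0  0  0  0
 x  0  0  0  0  0  0  0  0
 x  0  0  0  0  0  0  0  0
 x  0  0  0  0  0  0  0  0
 z  0  1  1  1  1  1  1  1
 z  0  1  2  2  2  2  2  2
 z  0  1  2  2  2  3  3  3
 z  0  1  2  2  2  3  3  4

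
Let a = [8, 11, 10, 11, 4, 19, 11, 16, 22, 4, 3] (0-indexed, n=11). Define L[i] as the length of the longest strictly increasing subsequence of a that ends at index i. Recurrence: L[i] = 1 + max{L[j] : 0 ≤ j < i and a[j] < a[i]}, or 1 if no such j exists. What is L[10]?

1

   i    0    1    2    3    4    5    6    7    8    9   10
a[i]    8   11   10   11    4   19   11   16   22    4    3
L[i]    1    2    2    3    1    4    3    4    5    1    1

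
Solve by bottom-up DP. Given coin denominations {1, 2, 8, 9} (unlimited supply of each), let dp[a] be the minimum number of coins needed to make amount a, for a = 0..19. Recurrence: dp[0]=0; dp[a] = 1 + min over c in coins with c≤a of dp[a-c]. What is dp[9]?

1

 a  0  1  2  3  4  5  6  7  8  9 10 11 12 13 14 15 16 17 18 19
dp  0  1  1  2  2  3  3  4  1  1  2  2  3  3  4  4  2  2  2  3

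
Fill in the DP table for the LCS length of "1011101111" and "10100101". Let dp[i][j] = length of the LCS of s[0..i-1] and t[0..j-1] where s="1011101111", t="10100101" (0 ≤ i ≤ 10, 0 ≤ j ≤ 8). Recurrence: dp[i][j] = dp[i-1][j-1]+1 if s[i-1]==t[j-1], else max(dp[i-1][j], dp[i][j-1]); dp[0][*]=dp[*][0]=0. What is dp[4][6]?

   ''  1  0  1  0  0  1  0  1
''  0  0  0  0  0  0  0  0  0
 1  0  1  1  1  1  1  1  1  1
 0  0  1  2  2  2  2  2  2  2
 1  0  1  2  3  3  3  3  3  3
 1  0  1  2  3  3  3  4  4  4
 1  0  1  2  3  3  3  4  4  5
 0  0  1  2  3  4  4  4  5  5
 1  0  1  2  3  4  4  5  5  6
 1  0  1  2  3  4  4  5  5  6
 1  0  1  2  3  4  4  5  5  6
 1  0  1  2  3  4  4  5  5  6

4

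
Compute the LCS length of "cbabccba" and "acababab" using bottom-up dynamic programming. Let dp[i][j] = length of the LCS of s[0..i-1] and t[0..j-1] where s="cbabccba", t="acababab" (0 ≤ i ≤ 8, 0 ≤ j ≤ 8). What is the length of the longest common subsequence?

5

   ''  a  c  a  b  a  b  a  b
''  0  0  0  0  0  0  0  0  0
 c  0  0  1  1  1  1  1  1  1
 b  0  0  1  1  2  2  2  2  2
 a  0  1  1  2  2  3  3  3  3
 b  0  1  1  2  3  3  4  4  4
 c  0  1  2  2  3  3  4  4  4
 c  0  1  2  2  3  3  4  4  4
 b  0  1  2  2  3  3  4  4  5
 a  0  1  2  3  3  4  4  5  5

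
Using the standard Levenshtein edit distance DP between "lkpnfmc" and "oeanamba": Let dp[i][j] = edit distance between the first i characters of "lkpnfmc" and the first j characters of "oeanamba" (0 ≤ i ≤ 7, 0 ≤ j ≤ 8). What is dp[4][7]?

   ''  o  e  a  n  a  m  b  a
''  0  1  2  3  4  5  6  7  8
 l  1  1  2  3  4  5  6  7  8
 k  2  2  2  3  4  5  6  7  8
 p  3  3  3  3  4  5  6  7  8
 n  4  4  4  4  3  4  5  6  7
 f  5  5  5  5  4  4  5  6  7
 m  6  6  6  6  5  5  4  5  6
 c  7  7  7  7  6  6  5  5  6

6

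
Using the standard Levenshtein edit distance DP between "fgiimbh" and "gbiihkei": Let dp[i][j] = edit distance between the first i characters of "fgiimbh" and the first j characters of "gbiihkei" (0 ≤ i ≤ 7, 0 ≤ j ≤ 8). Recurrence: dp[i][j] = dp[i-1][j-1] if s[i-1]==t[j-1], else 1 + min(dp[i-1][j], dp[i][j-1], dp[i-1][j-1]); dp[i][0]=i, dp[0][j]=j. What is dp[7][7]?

5

   ''  g  b  i  i  h  k  e  i
''  0  1  2  3  4  5  6  7  8
 f  1  1  2  3  4  5  6  7  8
 g  2  1  2  3  4  5  6  7  8
 i  3  2  2  2  3  4  5  6  7
 i  4  3  3  2  2  3  4  5  6
 m  5  4  4  3  3  3  4  5  6
 b  6  5  4  4  4  4  4  5  6
 h  7  6  5  5  5  4  5  5  6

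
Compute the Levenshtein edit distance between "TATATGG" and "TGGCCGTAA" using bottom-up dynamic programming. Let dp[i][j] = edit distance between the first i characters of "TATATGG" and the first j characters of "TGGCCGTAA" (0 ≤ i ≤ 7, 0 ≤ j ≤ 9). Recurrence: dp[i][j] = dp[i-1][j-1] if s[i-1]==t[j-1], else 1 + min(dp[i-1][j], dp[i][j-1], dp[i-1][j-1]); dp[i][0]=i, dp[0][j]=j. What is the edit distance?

7

   ''  T  G  G  C  C  G  T  A  A
''  0  1  2  3  4  5  6  7  8  9
 T  1  0  1  2  3  4  5  6  7  8
 A  2  1  1  2  3  4  5  6  6  7
 T  3  2  2  2  3  4  5  5  6  7
 A  4  3  3  3  3  4  5  6  5  6
 T  5  4  4  4  4  4  5  5  6  6
 G  6  5  4  4  5  5  4  5  6  7
 G  7  6  5  4  5  6  5  5  6  7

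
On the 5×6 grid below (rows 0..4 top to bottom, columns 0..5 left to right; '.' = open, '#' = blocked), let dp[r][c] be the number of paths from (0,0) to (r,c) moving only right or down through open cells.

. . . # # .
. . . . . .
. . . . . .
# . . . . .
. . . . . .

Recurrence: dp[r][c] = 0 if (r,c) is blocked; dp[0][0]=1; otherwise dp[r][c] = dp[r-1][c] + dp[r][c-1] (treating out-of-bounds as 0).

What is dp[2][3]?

r\c   0   1   2   3   4   5
  0   1   1   1   0   0   0
  1   1   2   3   3   3   3
  2   1   3   6   9  12  15
  3   0   3   9  18  30  45
  4   0   3  12  30  60 105

9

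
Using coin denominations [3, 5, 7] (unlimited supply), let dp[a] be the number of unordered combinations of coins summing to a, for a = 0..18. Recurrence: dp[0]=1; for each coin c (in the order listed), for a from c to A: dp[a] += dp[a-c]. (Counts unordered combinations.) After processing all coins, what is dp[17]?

3

after  coin     0     1     2     3     4     5     6     7     8     9    10    11    12    13    14    15    16    17    18
          3     1     0     0     1     0     0     1     0     0     1     0     0     1     0     0     1     0     0     1
          5     1     0     0     1     0     1     1     0     1     1     1     1     1     1     1     2     1     1     2
          7     1     0     0     1     0     1     1     1     1     1     2     1     2     2     2     3     2     3     3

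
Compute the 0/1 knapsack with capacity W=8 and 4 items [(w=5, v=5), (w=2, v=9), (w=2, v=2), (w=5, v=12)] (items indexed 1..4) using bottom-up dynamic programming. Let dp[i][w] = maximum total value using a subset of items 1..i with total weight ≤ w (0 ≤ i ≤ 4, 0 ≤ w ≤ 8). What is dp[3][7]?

i\w   0   1   2   3   4   5   6   7   8
  0   0   0   0   0   0   0   0   0   0
  1   0   0   0   0   0   5   5   5   5
  2   0   0   9   9   9   9   9  14  14
  3   0   0   9   9  11  11  11  14  14
  4   0   0   9   9  11  12  12  21  21

14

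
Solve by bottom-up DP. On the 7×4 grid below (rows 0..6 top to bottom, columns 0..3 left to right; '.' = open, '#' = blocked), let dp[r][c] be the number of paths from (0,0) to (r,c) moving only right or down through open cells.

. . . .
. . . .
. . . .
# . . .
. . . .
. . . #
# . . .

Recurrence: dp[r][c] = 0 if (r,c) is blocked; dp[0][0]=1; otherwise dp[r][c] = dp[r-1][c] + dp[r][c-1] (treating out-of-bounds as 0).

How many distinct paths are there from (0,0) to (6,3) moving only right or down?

18

r\c   0   1   2   3
  0   1   1   1   1
  1   1   2   3   4
  2   1   3   6  10
  3   0   3   9  19
  4   0   3  12  31
  5   0   3  15   0
  6   0   3  18  18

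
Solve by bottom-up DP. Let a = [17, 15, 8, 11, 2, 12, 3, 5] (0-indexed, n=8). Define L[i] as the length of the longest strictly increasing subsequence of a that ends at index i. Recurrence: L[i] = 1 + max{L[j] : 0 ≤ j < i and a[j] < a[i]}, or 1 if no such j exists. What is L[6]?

2

   i    0    1    2    3    4    5    6    7
a[i]   17   15    8   11    2   12    3    5
L[i]    1    1    1    2    1    3    2    3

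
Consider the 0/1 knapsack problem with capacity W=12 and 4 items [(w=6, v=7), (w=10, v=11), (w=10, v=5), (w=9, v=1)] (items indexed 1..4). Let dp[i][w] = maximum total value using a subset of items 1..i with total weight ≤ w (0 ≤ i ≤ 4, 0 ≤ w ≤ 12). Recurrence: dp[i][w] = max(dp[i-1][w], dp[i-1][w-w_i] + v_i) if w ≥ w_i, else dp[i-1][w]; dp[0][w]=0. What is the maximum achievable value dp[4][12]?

11

i\w   0   1   2   3   4   5   6   7   8   9  10  11  12
  0   0   0   0   0   0   0   0   0   0   0   0   0   0
  1   0   0   0   0   0   0   7   7   7   7   7   7   7
  2   0   0   0   0   0   0   7   7   7   7  11  11  11
  3   0   0   0   0   0   0   7   7   7   7  11  11  11
  4   0   0   0   0   0   0   7   7   7   7  11  11  11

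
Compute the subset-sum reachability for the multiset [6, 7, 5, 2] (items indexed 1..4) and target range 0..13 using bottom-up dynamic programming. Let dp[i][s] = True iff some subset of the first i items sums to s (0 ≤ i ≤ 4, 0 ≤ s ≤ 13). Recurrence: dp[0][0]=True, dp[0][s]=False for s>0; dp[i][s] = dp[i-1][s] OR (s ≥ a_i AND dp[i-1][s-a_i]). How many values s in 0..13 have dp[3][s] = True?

i\s   0   1   2   3   4   5   6   7   8   9  10  11  12  13
  0   T   F   F   F   F   F   F   F   F   F   F   F   F   F
  1   T   F   F   F   F   F   T   F   F   F   F   F   F   F
  2   T   F   F   F   F   F   T   T   F   F   F   F   F   T
  3   T   F   F   F   F   T   T   T   F   F   F   T   T   T
  4   T   F   T   F   F   T   T   T   T   T   F   T   T   T

7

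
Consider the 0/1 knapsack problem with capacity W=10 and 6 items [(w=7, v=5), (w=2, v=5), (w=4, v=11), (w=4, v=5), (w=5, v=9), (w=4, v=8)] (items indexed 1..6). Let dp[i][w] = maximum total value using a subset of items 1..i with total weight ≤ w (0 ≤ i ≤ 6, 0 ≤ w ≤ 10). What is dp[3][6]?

i\w   0   1   2   3   4   5   6   7   8   9  10
  0   0   0   0   0   0   0   0   0   0   0   0
  1   0   0   0   0   0   0   0   5   5   5   5
  2   0   0   5   5   5   5   5   5   5  10  10
  3   0   0   5   5  11  11  16  16  16  16  16
  4   0   0   5   5  11  11  16  16  16  16  21
  5   0   0   5   5  11  11  16  16  16  20  21
  6   0   0   5   5  11  11  16  16  19  20  24

16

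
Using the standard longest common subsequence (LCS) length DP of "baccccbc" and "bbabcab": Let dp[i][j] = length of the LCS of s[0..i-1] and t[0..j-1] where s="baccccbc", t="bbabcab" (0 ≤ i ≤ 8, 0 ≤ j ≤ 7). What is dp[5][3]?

   ''  b  b  a  b  c  a  b
''  0  0  0  0  0  0  0  0
 b  0  1  1  1  1  1  1  1
 a  0  1  1  2  2  2  2  2
 c  0  1  1  2  2  3  3  3
 c  0  1  1  2  2  3  3  3
 c  0  1  1  2  2  3  3  3
 c  0  1  1  2  2  3  3  3
 b  0  1  2  2  3  3  3  4
 c  0  1  2  2  3  4  4  4

2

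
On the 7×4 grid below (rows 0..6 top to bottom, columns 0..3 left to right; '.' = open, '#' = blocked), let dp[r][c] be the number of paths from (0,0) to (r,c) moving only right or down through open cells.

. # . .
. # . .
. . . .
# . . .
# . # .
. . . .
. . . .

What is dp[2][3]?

1

r\c   0   1   2   3
  0   1   0   0   0
  1   1   0   0   0
  2   1   1   1   1
  3   0   1   2   3
  4   0   1   0   3
  5   0   1   1   4
  6   0   1   2   6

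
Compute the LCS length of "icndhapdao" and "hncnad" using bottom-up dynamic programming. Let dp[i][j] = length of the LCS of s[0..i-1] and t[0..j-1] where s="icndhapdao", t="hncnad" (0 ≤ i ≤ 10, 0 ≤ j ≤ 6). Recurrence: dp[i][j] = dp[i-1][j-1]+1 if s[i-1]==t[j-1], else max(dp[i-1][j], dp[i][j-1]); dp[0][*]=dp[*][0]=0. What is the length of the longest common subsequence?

   ''  h  n  c  n  a  d
''  0  0  0  0  0  0  0
 i  0  0  0  0  0  0  0
 c  0  0  0  1  1  1  1
 n  0  0  1  1  2  2  2
 d  0  0  1  1  2  2  3
 h  0  1  1  1  2  2  3
 a  0  1  1  1  2  3  3
 p  0  1  1  1  2  3  3
 d  0  1  1  1  2  3  4
 a  0  1  1  1  2  3  4
 o  0  1  1  1  2  3  4

4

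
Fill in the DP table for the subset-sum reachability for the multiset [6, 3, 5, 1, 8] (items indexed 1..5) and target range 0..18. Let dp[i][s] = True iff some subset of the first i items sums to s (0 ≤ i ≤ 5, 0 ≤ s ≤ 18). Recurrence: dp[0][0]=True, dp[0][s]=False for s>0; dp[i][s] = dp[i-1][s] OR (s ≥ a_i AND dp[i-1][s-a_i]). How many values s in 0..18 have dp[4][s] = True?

i\s   0   1   2   3   4   5   6   7   8   9  10  11  12  13  14  15  16  17  18
  0   T   F   F   F   F   F   F   F   F   F   F   F   F   F   F   F   F   F   F
  1   T   F   F   F   F   F   T   F   F   F   F   F   F   F   F   F   F   F   F
  2   T   F   F   T   F   F   T   F   F   T   F   F   F   F   F   F   F   F   F
  3   T   F   F   T   F   T   T   F   T   T   F   T   F   F   T   F   F   F   F
  4   T   T   F   T   T   T   T   T   T   T   T   T   T   F   T   T   F   F   F
  5   T   T   F   T   T   T   T   T   T   T   T   T   T   T   T   T   T   T   T

14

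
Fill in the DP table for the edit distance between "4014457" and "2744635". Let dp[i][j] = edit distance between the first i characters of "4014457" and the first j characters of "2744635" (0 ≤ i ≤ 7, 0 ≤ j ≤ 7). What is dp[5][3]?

4

   ''  2  7  4  4  6  3  5
''  0  1  2  3  4  5  6  7
 4  1  1  2  2  3  4  5  6
 0  2  2  2  3  3  4  5  6
 1  3  3  3  3  4  4  5  6
 4  4  4  4  3  3  4  5  6
 4  5  5  5  4  3  4  5  6
 5  6  6  6  5  4  4  5  5
 7  7  7  6  6  5  5  5  6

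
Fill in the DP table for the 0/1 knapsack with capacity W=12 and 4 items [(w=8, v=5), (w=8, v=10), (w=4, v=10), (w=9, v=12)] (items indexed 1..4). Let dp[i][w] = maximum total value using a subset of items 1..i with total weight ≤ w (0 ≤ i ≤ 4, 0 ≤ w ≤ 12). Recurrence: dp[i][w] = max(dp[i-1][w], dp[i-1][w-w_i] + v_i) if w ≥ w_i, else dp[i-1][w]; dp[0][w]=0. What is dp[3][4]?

i\w   0   1   2   3   4   5   6   7   8   9  10  11  12
  0   0   0   0   0   0   0   0   0   0   0   0   0   0
  1   0   0   0   0   0   0   0   0   5   5   5   5   5
  2   0   0   0   0   0   0   0   0  10  10  10  10  10
  3   0   0   0   0  10  10  10  10  10  10  10  10  20
  4   0   0   0   0  10  10  10  10  10  12  12  12  20

10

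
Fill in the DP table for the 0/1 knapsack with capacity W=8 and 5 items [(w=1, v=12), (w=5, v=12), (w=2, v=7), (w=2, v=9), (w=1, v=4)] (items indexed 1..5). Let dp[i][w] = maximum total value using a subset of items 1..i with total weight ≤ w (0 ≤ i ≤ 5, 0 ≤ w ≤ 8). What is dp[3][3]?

19

i\w   0   1   2   3   4   5   6   7   8
  0   0   0   0   0   0   0   0   0   0
  1   0  12  12  12  12  12  12  12  12
  2   0  12  12  12  12  12  24  24  24
  3   0  12  12  19  19  19  24  24  31
  4   0  12  12  21  21  28  28  28  33
  5   0  12  16  21  25  28  32  32  33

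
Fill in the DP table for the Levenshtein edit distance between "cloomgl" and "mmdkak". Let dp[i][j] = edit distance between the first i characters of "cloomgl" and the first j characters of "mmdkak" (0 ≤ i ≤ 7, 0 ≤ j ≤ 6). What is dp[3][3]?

3

   ''  m  m  d  k  a  k
''  0  1  2  3  4  5  6
 c  1  1  2  3  4  5  6
 l  2  2  2  3  4  5  6
 o  3  3  3  3  4  5  6
 o  4  4  4  4  4  5  6
 m  5  4  4  5  5  5  6
 g  6  5  5  5  6  6  6
 l  7  6  6  6  6  7  7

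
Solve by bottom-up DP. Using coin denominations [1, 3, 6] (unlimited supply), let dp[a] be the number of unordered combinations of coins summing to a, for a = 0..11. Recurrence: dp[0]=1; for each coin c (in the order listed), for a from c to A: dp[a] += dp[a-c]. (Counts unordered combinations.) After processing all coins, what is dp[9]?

after  coin     0     1     2     3     4     5     6     7     8     9    10    11
          1     1     1     1     1     1     1     1     1     1     1     1     1
          3     1     1     1     2     2     2     3     3     3     4     4     4
          6     1     1     1     2     2     2     4     4     4     6     6     6

6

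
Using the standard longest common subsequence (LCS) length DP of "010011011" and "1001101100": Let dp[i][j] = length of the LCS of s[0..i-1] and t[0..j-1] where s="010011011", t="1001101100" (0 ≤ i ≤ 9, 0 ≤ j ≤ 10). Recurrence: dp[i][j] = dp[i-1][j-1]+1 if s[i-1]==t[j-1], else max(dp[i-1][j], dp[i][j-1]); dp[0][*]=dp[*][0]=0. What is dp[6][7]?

5

   ''  1  0  0  1  1  0  1  1  0  0
''  0  0  0  0  0  0  0  0  0  0  0
 0  0  0  1  1  1  1  1  1  1  1  1
 1  0  1  1  1  2  2  2  2  2  2  2
 0  0  1  2  2  2  2  3  3  3  3  3
 0  0  1  2  3  3  3  3  3  3  4  4
 1  0  1  2  3  4  4  4  4  4  4  4
 1  0  1  2  3  4  5  5  5  5  5  5
 0  0  1  2  3  4  5  6  6  6  6  6
 1  0  1  2  3  4  5  6  7  7  7  7
 1  0  1  2  3  4  5  6  7  8  8  8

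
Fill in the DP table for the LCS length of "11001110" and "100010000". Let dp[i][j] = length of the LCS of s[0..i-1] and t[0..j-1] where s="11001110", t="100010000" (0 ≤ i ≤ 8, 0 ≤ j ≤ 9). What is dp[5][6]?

4

   ''  1  0  0  0  1  0  0  0  0
''  0  0  0  0  0  0  0  0  0  0
 1  0  1  1  1  1  1  1  1  1  1
 1  0  1  1  1  1  2  2  2  2  2
 0  0  1  2  2  2  2  3  3  3  3
 0  0  1  2  3  3  3  3  4  4  4
 1  0  1  2  3  3  4  4  4  4  4
 1  0  1  2  3  3  4  4  4  4  4
 1  0  1  2  3  3  4  4  4  4  4
 0  0  1  2  3  4  4  5  5  5  5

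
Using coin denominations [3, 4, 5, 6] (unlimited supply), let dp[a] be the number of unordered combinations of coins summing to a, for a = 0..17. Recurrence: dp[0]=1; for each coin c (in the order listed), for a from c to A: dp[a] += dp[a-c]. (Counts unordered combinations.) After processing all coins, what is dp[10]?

after  coin     0     1     2     3     4     5     6     7     8     9    10    11    12    13    14    15    16    17
          3     1     0     0     1     0     0     1     0     0     1     0     0     1     0     0     1     0     0
          4     1     0     0     1     1     0     1     1     1     1     1     1     2     1     1     2     2     1
          5     1     0     0     1     1     1     1     1     2     2     2     2     3     3     3     4     4     4
          6     1     0     0     1     1     1     2     1     2     3     3     3     5     4     5     7     7     7

3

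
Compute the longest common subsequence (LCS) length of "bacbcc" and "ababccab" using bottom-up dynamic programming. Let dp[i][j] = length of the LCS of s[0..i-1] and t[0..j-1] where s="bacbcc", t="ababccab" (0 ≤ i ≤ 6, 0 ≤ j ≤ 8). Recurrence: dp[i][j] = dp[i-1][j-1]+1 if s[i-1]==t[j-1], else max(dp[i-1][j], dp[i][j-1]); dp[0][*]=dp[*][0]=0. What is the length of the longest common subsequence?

   ''  a  b  a  b  c  c  a  b
''  0  0  0  0  0  0  0  0  0
 b  0  0  1  1  1  1  1  1  1
 a  0  1  1  2  2  2  2  2  2
 c  0  1  1  2  2  3  3  3  3
 b  0  1  2  2  3  3  3  3  4
 c  0  1  2  2  3  4  4  4  4
 c  0  1  2  2  3  4  5  5  5

5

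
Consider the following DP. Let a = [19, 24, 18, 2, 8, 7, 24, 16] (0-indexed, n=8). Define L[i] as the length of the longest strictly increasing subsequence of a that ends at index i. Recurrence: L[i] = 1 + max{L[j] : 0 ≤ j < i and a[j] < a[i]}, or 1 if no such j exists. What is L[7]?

   i    0    1    2    3    4    5    6    7
a[i]   19   24   18    2    8    7   24   16
L[i]    1    2    1    1    2    2    3    3

3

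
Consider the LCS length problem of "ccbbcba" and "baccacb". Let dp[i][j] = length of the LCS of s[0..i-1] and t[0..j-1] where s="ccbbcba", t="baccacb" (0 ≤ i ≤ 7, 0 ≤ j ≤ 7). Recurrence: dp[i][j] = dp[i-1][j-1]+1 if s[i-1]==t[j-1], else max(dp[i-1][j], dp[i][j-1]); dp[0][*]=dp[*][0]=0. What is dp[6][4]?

   ''  b  a  c  c  a  c  b
''  0  0  0  0  0  0  0  0
 c  0  0  0  1  1  1  1  1
 c  0  0  0  1  2  2  2  2
 b  0  1  1  1  2  2  2  3
 b  0  1  1  1  2  2  2  3
 c  0  1  1  2  2  2  3  3
 b  0  1  1  2  2  2  3  4
 a  0  1  2  2  2  3  3  4

2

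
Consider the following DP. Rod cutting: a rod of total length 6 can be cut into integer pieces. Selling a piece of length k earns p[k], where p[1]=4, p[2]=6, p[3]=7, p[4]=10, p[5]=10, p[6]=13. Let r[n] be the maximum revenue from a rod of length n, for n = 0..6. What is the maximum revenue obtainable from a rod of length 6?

24

   n    0    1    2    3    4    5    6
r[n]    0    4    8   12   16   20   24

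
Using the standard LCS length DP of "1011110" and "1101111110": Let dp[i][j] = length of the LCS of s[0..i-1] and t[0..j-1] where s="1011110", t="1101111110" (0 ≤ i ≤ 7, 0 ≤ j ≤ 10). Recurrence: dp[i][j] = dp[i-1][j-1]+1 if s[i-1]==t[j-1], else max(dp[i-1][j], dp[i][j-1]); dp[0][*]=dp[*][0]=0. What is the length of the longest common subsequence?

   ''  1  1  0  1  1  1  1  1  1  0
''  0  0  0  0  0  0  0  0  0  0  0
 1  0  1  1  1  1  1  1  1  1  1  1
 0  0  1  1  2  2  2  2  2  2  2  2
 1  0  1  2  2  3  3  3  3  3  3  3
 1  0  1  2  2  3  4  4  4  4  4  4
 1  0  1  2  2  3  4  5  5  5  5  5
 1  0  1  2  2  3  4  5  6  6  6  6
 0  0  1  2  3  3  4  5  6  6  6  7

7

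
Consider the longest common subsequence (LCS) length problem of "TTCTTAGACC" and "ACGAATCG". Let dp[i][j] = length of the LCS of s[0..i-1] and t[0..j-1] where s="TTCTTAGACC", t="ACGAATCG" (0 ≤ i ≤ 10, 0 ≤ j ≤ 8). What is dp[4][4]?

1

   ''  A  C  G  A  A  T  C  G
''  0  0  0  0  0  0  0  0  0
 T  0  0  0  0  0  0  1  1  1
 T  0  0  0  0  0  0  1  1  1
 C  0  0  1  1  1  1  1  2  2
 T  0  0  1  1  1  1  2  2  2
 T  0  0  1  1  1  1  2  2  2
 A  0  1  1  1  2  2  2  2  2
 G  0  1  1  2  2  2  2  2  3
 A  0  1  1  2  3  3  3  3  3
 C  0  1  2  2  3  3  3  4  4
 C  0  1  2  2  3  3  3  4  4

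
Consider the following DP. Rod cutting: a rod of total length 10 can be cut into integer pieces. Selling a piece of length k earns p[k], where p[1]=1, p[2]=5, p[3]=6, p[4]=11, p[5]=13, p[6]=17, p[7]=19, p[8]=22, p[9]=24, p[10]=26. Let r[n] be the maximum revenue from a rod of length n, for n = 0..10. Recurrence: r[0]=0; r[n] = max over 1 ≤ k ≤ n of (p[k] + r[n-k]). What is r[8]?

22

   n    0    1    2    3    4    5    6    7    8    9   10
r[n]    0    1    5    6   11   13   17   19   22   24   28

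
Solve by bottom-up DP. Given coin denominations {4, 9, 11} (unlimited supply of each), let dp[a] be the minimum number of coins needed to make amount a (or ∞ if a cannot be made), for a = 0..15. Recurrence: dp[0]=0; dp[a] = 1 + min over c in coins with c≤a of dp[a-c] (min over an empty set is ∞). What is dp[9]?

 a  0  1  2  3  4  5  6  7  8  9 10 11 12 13 14 15
dp  0  -  -  -  1  -  -  -  2  1  -  1  3  2  -  2
(- denotes ∞ / unreachable)

1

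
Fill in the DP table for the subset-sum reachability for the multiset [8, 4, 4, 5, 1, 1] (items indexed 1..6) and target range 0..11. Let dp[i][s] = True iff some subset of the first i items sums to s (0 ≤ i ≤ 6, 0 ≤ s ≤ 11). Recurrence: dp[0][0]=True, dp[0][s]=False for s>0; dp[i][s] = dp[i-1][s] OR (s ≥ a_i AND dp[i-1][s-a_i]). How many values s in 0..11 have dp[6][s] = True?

i\s   0   1   2   3   4   5   6   7   8   9  10  11
  0   T   F   F   F   F   F   F   F   F   F   F   F
  1   T   F   F   F   F   F   F   F   T   F   F   F
  2   T   F   F   F   T   F   F   F   T   F   F   F
  3   T   F   F   F   T   F   F   F   T   F   F   F
  4   T   F   F   F   T   T   F   F   T   T   F   F
  5   T   T   F   F   T   T   T   F   T   T   T   F
  6   T   T   T   F   T   T   T   T   T   T   T   T

11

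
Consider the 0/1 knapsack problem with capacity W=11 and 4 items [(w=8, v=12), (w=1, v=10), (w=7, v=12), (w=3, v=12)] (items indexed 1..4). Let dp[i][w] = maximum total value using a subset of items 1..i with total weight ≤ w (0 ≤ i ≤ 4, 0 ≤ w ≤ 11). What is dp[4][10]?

24

i\w   0   1   2   3   4   5   6   7   8   9  10  11
  0   0   0   0   0   0   0   0   0   0   0   0   0
  1   0   0   0   0   0   0   0   0  12  12  12  12
  2   0  10  10  10  10  10  10  10  12  22  22  22
  3   0  10  10  10  10  10  10  12  22  22  22  22
  4   0  10  10  12  22  22  22  22  22  22  24  34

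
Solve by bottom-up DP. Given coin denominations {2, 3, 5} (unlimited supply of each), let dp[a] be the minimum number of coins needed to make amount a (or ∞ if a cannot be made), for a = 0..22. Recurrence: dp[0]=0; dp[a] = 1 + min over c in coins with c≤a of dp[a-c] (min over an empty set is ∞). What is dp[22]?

5

 a  0  1  2  3  4  5  6  7  8  9 10 11 12 13 14 15 16 17 18 19 20 21 22
dp  0  -  1  1  2  1  2  2  2  3  2  3  3  3  4  3  4  4  4  5  4  5  5
(- denotes ∞ / unreachable)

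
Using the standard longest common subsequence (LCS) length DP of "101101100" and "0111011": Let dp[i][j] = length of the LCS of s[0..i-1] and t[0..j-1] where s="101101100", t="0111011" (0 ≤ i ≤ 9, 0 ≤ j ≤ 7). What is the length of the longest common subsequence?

   ''  0  1  1  1  0  1  1
''  0  0  0  0  0  0  0  0
 1  0  0  1  1  1  1  1  1
 0  0  1  1  1  1  2  2  2
 1  0  1  2  2  2  2  3  3
 1  0  1  2  3  3  3  3  4
 0  0  1  2  3  3  4  4  4
 1  0  1  2  3  4  4  5  5
 1  0  1  2  3  4  4  5  6
 0  0  1  2  3  4  5  5  6
 0  0  1  2  3  4  5  5  6

6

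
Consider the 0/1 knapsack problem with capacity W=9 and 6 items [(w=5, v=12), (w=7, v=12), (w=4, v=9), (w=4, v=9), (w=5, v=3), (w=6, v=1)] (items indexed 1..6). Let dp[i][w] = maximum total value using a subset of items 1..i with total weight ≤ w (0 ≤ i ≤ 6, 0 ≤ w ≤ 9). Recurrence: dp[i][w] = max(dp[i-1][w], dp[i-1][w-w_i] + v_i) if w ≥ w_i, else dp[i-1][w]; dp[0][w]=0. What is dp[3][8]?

12

i\w   0   1   2   3   4   5   6   7   8   9
  0   0   0   0   0   0   0   0   0   0   0
  1   0   0   0   0   0  12  12  12  12  12
  2   0   0   0   0   0  12  12  12  12  12
  3   0   0   0   0   9  12  12  12  12  21
  4   0   0   0   0   9  12  12  12  18  21
  5   0   0   0   0   9  12  12  12  18  21
  6   0   0   0   0   9  12  12  12  18  21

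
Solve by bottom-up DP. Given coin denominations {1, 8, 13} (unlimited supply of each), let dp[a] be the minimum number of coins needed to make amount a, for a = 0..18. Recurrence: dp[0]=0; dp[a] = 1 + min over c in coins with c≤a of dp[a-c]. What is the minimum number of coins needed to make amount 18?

4

 a  0  1  2  3  4  5  6  7  8  9 10 11 12 13 14 15 16 17 18
dp  0  1  2  3  4  5  6  7  1  2  3  4  5  1  2  3  2  3  4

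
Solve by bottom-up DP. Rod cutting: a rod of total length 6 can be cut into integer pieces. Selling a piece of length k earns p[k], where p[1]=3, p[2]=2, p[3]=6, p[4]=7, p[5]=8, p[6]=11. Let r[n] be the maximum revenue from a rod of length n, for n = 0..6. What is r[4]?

12

   n    0    1    2    3    4    5    6
r[n]    0    3    6    9   12   15   18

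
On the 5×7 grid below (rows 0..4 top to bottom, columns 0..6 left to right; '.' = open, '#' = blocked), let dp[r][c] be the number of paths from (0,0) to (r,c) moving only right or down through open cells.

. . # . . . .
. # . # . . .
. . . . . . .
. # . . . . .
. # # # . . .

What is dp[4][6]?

r\c   0   1   2   3   4   5   6
  0   1   1   0   0   0   0   0
  1   1   0   0   0   0   0   0
  2   1   1   1   1   1   1   1
  3   1   0   1   2   3   4   5
  4   1   0   0   0   3   7  12

12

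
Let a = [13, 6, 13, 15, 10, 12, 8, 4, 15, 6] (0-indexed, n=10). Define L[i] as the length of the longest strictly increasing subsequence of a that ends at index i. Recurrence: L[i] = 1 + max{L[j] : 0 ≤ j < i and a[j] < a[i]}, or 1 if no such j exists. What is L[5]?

3

   i    0    1    2    3    4    5    6    7    8    9
a[i]   13    6   13   15   10   12    8    4   15    6
L[i]    1    1    2    3    2    3    2    1    4    2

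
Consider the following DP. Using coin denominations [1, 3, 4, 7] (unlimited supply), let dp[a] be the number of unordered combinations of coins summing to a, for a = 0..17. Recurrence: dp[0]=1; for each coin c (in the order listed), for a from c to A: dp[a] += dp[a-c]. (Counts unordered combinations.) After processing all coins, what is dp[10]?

after  coin     0     1     2     3     4     5     6     7     8     9    10    11    12    13    14    15    16    17
          1     1     1     1     1     1     1     1     1     1     1     1     1     1     1     1     1     1     1
          3     1     1     1     2     2     2     3     3     3     4     4     4     5     5     5     6     6     6
          4     1     1     1     2     3     3     4     5     6     7     8     9    11    12    13    15    17    18
          7     1     1     1     2     3     3     4     6     7     8    10    12    14    16    19    22    25    28

10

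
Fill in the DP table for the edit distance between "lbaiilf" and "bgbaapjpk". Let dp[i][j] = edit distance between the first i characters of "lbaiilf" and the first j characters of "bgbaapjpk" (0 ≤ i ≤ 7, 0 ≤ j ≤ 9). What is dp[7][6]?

6

   ''  b  g  b  a  a  p  j  p  k
''  0  1  2  3  4  5  6  7  8  9
 l  1  1  2  3  4  5  6  7  8  9
 b  2  1  2  2  3  4  5  6  7  8
 a  3  2  2  3  2  3  4  5  6  7
 i  4  3  3  3  3  3  4  5  6  7
 i  5  4  4  4  4  4  4  5  6  7
 l  6  5  5  5  5  5  5  5  6  7
 f  7  6  6  6  6  6  6  6  6  7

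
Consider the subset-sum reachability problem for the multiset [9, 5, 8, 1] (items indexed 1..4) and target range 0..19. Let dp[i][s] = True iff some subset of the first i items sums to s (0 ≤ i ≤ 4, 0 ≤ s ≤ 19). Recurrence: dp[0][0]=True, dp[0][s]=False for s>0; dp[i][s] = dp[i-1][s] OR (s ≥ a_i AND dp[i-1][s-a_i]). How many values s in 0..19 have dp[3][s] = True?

7

i\s   0   1   2   3   4   5   6   7   8   9  10  11  12  13  14  15  16  17  18  19
  0   T   F   F   F   F   F   F   F   F   F   F   F   F   F   F   F   F   F   F   F
  1   T   F   F   F   F   F   F   F   F   T   F   F   F   F   F   F   F   F   F   F
  2   T   F   F   F   F   T   F   F   F   T   F   F   F   F   T   F   F   F   F   F
  3   T   F   F   F   F   T   F   F   T   T   F   F   F   T   T   F   F   T   F   F
  4   T   T   F   F   F   T   T   F   T   T   T   F   F   T   T   T   F   T   T   F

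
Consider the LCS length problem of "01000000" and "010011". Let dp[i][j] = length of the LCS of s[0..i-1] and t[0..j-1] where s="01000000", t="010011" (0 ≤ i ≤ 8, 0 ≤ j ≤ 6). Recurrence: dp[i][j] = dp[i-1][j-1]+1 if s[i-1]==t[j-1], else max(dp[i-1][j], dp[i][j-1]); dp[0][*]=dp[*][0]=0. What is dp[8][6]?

   ''  0  1  0  0  1  1
''  0  0  0  0  0  0  0
 0  0  1  1  1  1  1  1
 1  0  1  2  2  2  2  2
 0  0  1  2  3  3  3  3
 0  0  1  2  3  4  4  4
 0  0  1  2  3  4  4  4
 0  0  1  2  3  4  4  4
 0  0  1  2  3  4  4  4
 0  0  1  2  3  4  4  4

4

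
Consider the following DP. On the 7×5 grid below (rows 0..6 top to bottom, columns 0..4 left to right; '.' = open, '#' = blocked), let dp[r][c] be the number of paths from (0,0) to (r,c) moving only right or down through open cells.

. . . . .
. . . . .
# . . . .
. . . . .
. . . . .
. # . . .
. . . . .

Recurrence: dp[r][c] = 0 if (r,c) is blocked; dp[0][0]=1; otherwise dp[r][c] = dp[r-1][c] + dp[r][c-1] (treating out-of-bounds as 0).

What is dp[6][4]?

132

r\c   0   1   2   3   4
  0   1   1   1   1   1
  1   1   2   3   4   5
  2   0   2   5   9  14
  3   0   2   7  16  30
  4   0   2   9  25  55
  5   0   0   9  34  89
  6   0   0   9  43 132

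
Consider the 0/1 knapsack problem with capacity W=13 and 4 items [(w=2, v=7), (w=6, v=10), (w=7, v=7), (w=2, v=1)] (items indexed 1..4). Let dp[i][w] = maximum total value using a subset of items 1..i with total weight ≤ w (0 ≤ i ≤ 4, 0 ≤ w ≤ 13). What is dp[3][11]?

i\w   0   1   2   3   4   5   6   7   8   9  10  11  12  13
  0   0   0   0   0   0   0   0   0   0   0   0   0   0   0
  1   0   0   7   7   7   7   7   7   7   7   7   7   7   7
  2   0   0   7   7   7   7  10  10  17  17  17  17  17  17
  3   0   0   7   7   7   7  10  10  17  17  17  17  17  17
  4   0   0   7   7   8   8  10  10  17  17  18  18  18  18

17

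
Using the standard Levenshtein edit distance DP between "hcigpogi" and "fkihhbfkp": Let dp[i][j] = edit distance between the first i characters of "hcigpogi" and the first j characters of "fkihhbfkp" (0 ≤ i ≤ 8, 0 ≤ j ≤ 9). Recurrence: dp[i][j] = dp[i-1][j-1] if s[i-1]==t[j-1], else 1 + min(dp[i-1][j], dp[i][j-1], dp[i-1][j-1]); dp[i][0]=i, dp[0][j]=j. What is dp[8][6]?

   ''  f  k  i  h  h  b  f  k  p
''  0  1  2  3  4  5  6  7  8  9
 h  1  1  2  3  3  4  5  6  7  8
 c  2  2  2  3  4  4  5  6  7  8
 i  3  3  3  2  3  4  5  6  7  8
 g  4  4  4  3  3  4  5  6  7  8
 p  5  5  5  4  4  4  5  6  7  7
 o  6  6  6  5  5  5  5  6  7  8
 g  7  7  7  6  6  6  6  6  7  8
 i  8  8  8  7  7  7  7  7  7  8

7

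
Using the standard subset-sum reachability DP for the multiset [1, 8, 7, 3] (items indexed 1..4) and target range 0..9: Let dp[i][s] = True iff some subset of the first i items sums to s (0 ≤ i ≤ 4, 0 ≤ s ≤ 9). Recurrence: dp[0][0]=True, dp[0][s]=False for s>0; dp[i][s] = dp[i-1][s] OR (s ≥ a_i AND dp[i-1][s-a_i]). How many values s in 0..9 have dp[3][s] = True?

5

i\s   0   1   2   3   4   5   6   7   8   9
  0   T   F   F   F   F   F   F   F   F   F
  1   T   T   F   F   F   F   F   F   F   F
  2   T   T   F   F   F   F   F   F   T   T
  3   T   T   F   F   F   F   F   T   T   T
  4   T   T   F   T   T   F   F   T   T   T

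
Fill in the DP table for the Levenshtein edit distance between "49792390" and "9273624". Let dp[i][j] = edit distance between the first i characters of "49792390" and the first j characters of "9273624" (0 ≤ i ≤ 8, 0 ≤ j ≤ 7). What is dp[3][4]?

   ''  9  2  7  3  6  2  4
''  0  1  2  3  4  5  6  7
 4  1  1  2  3  4  5  6  6
 9  2  1  2  3  4  5  6  7
 7  3  2  2  2  3  4  5  6
 9  4  3  3  3  3  4  5  6
 2  5  4  3  4  4  4  4  5
 3  6  5  4  4  4  5  5  5
 9  7  6  5  5  5  5  6  6
 0  8  7  6  6  6  6  6  7

3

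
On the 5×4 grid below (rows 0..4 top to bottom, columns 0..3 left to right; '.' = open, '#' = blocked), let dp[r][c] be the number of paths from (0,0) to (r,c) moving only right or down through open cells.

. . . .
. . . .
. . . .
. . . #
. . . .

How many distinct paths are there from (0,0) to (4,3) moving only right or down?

r\c   0   1   2   3
  0   1   1   1   1
  1   1   2   3   4
  2   1   3   6  10
  3   1   4  10   0
  4   1   5  15  15

15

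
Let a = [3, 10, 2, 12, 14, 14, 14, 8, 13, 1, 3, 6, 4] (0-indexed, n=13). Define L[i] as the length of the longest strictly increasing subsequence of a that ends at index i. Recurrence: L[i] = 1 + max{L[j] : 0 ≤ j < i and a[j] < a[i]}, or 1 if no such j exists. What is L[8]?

   i    0    1    2    3    4    5    6    7    8    9   10   11   12
a[i]    3   10    2   12   14   14   14    8   13    1    3    6    4
L[i]    1    2    1    3    4    4    4    2    4    1    2    3    3

4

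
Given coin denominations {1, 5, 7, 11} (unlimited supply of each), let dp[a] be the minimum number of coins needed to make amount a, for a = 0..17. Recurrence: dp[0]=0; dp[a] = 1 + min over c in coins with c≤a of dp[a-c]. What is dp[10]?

2

 a  0  1  2  3  4  5  6  7  8  9 10 11 12 13 14 15 16 17
dp  0  1  2  3  4  1  2  1  2  3  2  1  2  3  2  3  2  3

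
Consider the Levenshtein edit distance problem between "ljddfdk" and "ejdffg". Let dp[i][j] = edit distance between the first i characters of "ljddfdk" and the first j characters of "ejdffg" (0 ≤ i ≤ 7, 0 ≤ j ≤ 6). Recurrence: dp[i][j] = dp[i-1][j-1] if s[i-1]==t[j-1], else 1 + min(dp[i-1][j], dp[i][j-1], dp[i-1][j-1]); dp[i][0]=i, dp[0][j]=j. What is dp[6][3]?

4

   ''  e  j  d  f  f  g
''  0  1  2  3  4  5  6
 l  1  1  2  3  4  5  6
 j  2  2  1  2  3  4  5
 d  3  3  2  1  2  3  4
 d  4  4  3  2  2  3  4
 f  5  5  4  3  2  2  3
 d  6  6  5  4  3  3  3
 k  7  7  6  5  4  4  4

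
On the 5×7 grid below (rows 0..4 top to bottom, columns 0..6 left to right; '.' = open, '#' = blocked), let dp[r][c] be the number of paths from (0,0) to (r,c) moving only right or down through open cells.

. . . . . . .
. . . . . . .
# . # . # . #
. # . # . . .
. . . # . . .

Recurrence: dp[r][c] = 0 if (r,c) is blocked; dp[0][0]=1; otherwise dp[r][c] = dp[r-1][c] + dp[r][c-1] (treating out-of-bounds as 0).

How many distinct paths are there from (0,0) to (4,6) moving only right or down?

r\c   0   1   2   3   4   5   6
  0   1   1   1   1   1   1   1
  1   1   2   3   4   5   6   7
  2   0   2   0   4   0   6   0
  3   0   0   0   0   0   6   6
  4   0   0   0   0   0   6  12

12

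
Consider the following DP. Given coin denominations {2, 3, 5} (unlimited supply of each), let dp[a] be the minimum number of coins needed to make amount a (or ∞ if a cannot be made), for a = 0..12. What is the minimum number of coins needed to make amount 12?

3

 a  0  1  2  3  4  5  6  7  8  9 10 11 12
dp  0  -  1  1  2  1  2  2  2  3  2  3  3
(- denotes ∞ / unreachable)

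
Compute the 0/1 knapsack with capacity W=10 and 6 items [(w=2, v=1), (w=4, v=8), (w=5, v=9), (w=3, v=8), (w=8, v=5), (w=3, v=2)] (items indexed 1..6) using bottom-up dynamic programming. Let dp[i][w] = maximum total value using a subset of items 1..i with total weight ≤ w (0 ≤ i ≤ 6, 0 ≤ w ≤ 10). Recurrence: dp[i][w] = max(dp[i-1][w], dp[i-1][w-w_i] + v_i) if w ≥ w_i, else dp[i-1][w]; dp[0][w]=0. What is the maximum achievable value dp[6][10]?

18

i\w   0   1   2   3   4   5   6   7   8   9  10
  0   0   0   0   0   0   0   0   0   0   0   0
  1   0   0   1   1   1   1   1   1   1   1   1
  2   0   0   1   1   8   8   9   9   9   9   9
  3   0   0   1   1   8   9   9  10  10  17  17
  4   0   0   1   8   8   9   9  16  17  17  18
  5   0   0   1   8   8   9   9  16  17  17  18
  6   0   0   1   8   8   9  10  16  17  17  18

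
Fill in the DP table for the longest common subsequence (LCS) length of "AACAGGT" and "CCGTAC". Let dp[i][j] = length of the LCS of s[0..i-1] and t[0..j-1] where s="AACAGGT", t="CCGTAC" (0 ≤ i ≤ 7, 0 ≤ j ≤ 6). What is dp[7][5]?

   ''  C  C  G  T  A  C
''  0  0  0  0  0  0  0
 A  0  0  0  0  0  1  1
 A  0  0  0  0  0  1  1
 C  0  1  1  1  1  1  2
 A  0  1  1  1  1  2  2
 G  0  1  1  2  2  2  2
 G  0  1  1  2  2  2  2
 T  0  1  1  2  3  3  3

3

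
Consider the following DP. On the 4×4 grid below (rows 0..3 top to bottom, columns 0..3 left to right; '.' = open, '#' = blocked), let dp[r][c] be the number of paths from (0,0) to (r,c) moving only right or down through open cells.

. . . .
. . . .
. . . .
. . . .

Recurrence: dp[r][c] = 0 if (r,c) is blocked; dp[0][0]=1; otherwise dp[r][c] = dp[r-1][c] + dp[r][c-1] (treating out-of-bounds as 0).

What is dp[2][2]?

6

r\c   0   1   2   3
  0   1   1   1   1
  1   1   2   3   4
  2   1   3   6  10
  3   1   4  10  20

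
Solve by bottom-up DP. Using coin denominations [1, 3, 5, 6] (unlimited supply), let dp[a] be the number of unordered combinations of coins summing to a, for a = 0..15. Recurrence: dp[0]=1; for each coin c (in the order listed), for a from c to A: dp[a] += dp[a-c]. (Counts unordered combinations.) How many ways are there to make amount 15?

after  coin     0     1     2     3     4     5     6     7     8     9    10    11    12    13    14    15
          1     1     1     1     1     1     1     1     1     1     1     1     1     1     1     1     1
          3     1     1     1     2     2     2     3     3     3     4     4     4     5     5     5     6
          5     1     1     1     2     2     3     4     4     5     6     7     8     9    10    11    13
          6     1     1     1     2     2     3     5     5     6     8     9    11    14    15    17    21

21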